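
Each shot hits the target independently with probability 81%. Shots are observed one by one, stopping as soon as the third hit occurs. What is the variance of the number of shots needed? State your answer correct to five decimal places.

Y = total shots until the third success; negative binomial with r=3, p=0.81.
Var(Y) = r(1−p)/p² = 3·0.19 / 0.81² = 0.8687700

0.86877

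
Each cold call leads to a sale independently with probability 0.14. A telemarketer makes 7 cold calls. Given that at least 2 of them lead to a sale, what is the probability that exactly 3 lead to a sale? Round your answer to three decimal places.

X ~ Binomial(7, 0.14). Want P(X=3 | X≥2) = P(X=3) / P(X≥2).
P(X=3) = C(7,3)·0.14^3·0.86^4 = 0.05253
P(X≥2) = 1 − 0.34793 − 0.39648 = 0.25560
Ratio = 0.05253 / 0.25560 = 0.20554

0.206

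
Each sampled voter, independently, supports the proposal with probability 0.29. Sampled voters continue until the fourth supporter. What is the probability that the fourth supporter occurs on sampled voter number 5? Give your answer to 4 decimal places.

0.0201

Y = trial on which the fourth success occurs; negative binomial, r=4, p=0.29.
P(Y=5) = C(4,3) · p^4 · (1−p)^1
= 4 · 0.0070728 · 0.71 = 0.020087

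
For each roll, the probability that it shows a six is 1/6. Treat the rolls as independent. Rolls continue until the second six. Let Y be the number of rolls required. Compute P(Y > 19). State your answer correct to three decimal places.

Needing more than 19 rolls ⇔ fewer than 2 successes in the first 19. With X ~ Binomial(19, 0.166667), P(Y > 19) = P(X ≤ 1).
  k=0: C(19,0)·0.166667^0·0.833333^19 = 0.03130
  k=1: C(19,1)·0.166667^1·0.833333^18 = 0.11894
P(X ≤ 1) = 0.15024

0.150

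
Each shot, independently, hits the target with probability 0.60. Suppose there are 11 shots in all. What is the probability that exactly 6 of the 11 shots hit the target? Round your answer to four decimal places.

0.2207

X ~ Binomial(n=11, p=0.60).
P(X=6) = C(11,6) · p^6 · (1−p)^5
= 462 · 0.046656 · 0.01024 = 0.220724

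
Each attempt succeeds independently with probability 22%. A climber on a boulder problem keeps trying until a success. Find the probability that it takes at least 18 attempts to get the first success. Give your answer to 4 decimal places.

0.0146

Y = number of attempts to the first success; geometric, p = 0.22.
P(Y > 17) = P(first 17 all fail) = (1−p)^17 = 0.014642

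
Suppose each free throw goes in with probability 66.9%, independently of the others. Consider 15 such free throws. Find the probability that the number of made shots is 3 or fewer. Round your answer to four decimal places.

X ~ Binomial(15, 0.669); P(X ≤ 3) = Σ C(15,k) p^k (1−p)^(15−k) over k:
  k=0: C(15,0)·0.669^0·0.331^15 = 0.000000
  k=1: C(15,1)·0.669^1·0.331^14 = 0.000002
  k=2: C(15,2)·0.669^2·0.331^13 = 0.000027
  k=3: C(15,3)·0.669^3·0.331^12 = 0.000236
Total = 0.000264

0.0003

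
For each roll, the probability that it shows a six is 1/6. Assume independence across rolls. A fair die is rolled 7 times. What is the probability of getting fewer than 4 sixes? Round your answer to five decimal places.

X ~ Binomial(7, 0.166667); P(X ≤ 3) = Σ C(7,k) p^k (1−p)^(7−k) over k:
  k=0: C(7,0)·0.166667^0·0.833333^7 = 0.2790816
  k=1: C(7,1)·0.166667^1·0.833333^6 = 0.3907143
  k=2: C(7,2)·0.166667^2·0.833333^5 = 0.2344286
  k=3: C(7,3)·0.166667^3·0.833333^4 = 0.0781429
Total = 0.9823674

0.98237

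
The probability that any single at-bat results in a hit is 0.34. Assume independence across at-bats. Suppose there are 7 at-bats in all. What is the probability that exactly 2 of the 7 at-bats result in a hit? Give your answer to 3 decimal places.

0.304

X ~ Binomial(n=7, p=0.34).
P(X=2) = C(7,2) · p^2 · (1−p)^5
= 21 · 0.1156 · 0.12523 = 0.30402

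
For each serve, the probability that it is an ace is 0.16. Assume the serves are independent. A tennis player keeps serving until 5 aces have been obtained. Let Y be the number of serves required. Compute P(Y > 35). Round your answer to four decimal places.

0.3209

Needing more than 35 serves ⇔ fewer than 5 successes in the first 35. With X ~ Binomial(35, 0.16), P(Y > 35) = P(X ≤ 4).
  k=0: C(35,0)·0.16^0·0.84^35 = 0.002238
  k=1: C(35,1)·0.16^1·0.84^34 = 0.014917
  k=2: C(35,2)·0.16^2·0.84^33 = 0.048303
  k=3: C(35,3)·0.16^3·0.84^32 = 0.101206
  k=4: C(35,4)·0.16^4·0.84^31 = 0.154219
P(X ≤ 4) = 0.320883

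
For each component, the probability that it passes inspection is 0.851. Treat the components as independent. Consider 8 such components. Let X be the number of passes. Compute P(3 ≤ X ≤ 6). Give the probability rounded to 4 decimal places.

X ~ Binomial(8, 0.851); P(3 ≤ X ≤ 6) = Σ C(8,k) p^k (1−p)^(8−k) over k:
  k=3: C(8,3)·0.851^3·0.149^5 = 0.002535
  k=4: C(8,4)·0.851^4·0.149^4 = 0.018095
  k=5: C(8,5)·0.851^5·0.149^3 = 0.082679
  k=6: C(8,6)·0.851^6·0.149^2 = 0.236106
Total = 0.339415

0.3394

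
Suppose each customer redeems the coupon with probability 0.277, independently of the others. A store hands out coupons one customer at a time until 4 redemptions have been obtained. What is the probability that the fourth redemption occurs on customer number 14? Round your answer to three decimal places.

0.066

Y = trial on which the fourth success occurs; negative binomial, r=4, p=0.277.
P(Y=14) = C(13,3) · p^4 · (1−p)^10
= 286 · 0.0058873 · 0.039029 = 0.06572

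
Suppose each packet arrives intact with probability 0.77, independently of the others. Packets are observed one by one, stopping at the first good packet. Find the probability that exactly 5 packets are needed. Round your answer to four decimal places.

0.0022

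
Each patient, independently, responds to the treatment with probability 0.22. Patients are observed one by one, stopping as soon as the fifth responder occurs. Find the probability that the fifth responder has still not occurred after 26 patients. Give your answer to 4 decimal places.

0.2928

Needing more than 26 patients ⇔ fewer than 5 successes in the first 26. With X ~ Binomial(26, 0.22), P(Y > 26) = P(X ≤ 4).
  k=0: C(26,0)·0.22^0·0.78^26 = 0.001565
  k=1: C(26,1)·0.22^1·0.78^25 = 0.011475
  k=2: C(26,2)·0.22^2·0.78^24 = 0.040458
  k=3: C(26,3)·0.22^3·0.78^23 = 0.091289
  k=4: C(26,4)·0.22^4·0.78^22 = 0.148052
P(X ≤ 4) = 0.292838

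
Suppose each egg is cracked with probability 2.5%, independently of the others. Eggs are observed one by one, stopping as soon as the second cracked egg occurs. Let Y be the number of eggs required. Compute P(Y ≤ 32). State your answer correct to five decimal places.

0.19027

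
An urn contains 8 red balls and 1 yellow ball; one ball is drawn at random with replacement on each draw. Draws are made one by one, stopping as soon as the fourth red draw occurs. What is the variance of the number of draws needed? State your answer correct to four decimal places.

Y = total draws until the fourth success; negative binomial with r=4, p=0.888889.
Var(Y) = r(1−p)/p² = 4·0.111111 / 0.888889² = 0.562500

0.5625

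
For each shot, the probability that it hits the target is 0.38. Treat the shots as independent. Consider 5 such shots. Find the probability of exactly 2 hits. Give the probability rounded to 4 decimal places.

X ~ Binomial(n=5, p=0.38).
P(X=2) = C(5,2) · p^2 · (1−p)^3
= 10 · 0.1444 · 0.23833 = 0.344146

0.3441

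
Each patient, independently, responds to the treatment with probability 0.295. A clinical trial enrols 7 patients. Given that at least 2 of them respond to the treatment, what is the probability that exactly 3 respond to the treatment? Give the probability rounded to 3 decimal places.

0.336

X ~ Binomial(7, 0.295). Want P(X=3 | X≥2) = P(X=3) / P(X≥2).
P(X=3) = C(7,3)·0.295^3·0.705^4 = 0.22197
P(X≥2) = 1 − 0.08656 − 0.25354 = 0.65989
Ratio = 0.22197 / 0.65989 = 0.33637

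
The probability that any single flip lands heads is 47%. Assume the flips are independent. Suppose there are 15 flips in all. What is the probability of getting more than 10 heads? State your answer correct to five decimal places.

0.03632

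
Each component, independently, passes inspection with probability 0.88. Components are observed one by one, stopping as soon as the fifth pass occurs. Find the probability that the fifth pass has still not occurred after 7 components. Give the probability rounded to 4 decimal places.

0.0416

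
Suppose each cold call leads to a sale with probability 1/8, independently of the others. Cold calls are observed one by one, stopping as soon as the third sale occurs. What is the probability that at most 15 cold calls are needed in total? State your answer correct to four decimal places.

Finishing within 15 cold calls ⇔ at least 3 successes in the first 15. With X ~ Binomial(15, 0.125), P(Y ≤ 15) = 1 − P(X ≤ 2).
  k=0: C(15,0)·0.125^0·0.875^15 = 0.134934
  k=1: C(15,1)·0.125^1·0.875^14 = 0.289144
  k=2: C(15,2)·0.125^2·0.875^13 = 0.289144
1 − 0.713222 = 0.286778

0.2868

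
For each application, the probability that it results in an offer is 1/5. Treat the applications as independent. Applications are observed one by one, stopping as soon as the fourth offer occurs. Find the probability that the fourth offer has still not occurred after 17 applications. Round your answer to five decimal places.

Needing more than 17 applications ⇔ fewer than 4 successes in the first 17. With X ~ Binomial(17, 0.20), P(Y > 17) = P(X ≤ 3).
  k=0: C(17,0)·0.20^0·0.80^17 = 0.0225180
  k=1: C(17,1)·0.20^1·0.80^16 = 0.0957015
  k=2: C(17,2)·0.20^2·0.80^15 = 0.1914030
  k=3: C(17,3)·0.20^3·0.80^14 = 0.2392537
P(X ≤ 3) = 0.5488762

0.54888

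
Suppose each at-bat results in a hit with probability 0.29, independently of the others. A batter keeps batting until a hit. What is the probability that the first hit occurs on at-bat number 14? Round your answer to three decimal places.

0.003

Geometric (trials to first success), p = 0.29.
P(Y = 14) = (1−p)^13 · p = 0.011651 · 0.29 = 0.00338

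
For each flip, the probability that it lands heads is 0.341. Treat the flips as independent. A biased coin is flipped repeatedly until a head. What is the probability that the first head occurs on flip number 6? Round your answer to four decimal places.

Geometric (trials to first success), p = 0.341.
P(Y = 6) = (1−p)^5 · p = 0.12429 · 0.341 = 0.042382

0.0424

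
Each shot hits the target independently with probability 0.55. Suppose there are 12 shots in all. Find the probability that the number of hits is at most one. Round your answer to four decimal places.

X ~ Binomial(12, 0.55); P(X ≤ 1) = Σ C(12,k) p^k (1−p)^(12−k) over k:
  k=0: C(12,0)·0.55^0·0.45^12 = 0.000069
  k=1: C(12,1)·0.55^1·0.45^11 = 0.001011
Total = 0.001080

0.0011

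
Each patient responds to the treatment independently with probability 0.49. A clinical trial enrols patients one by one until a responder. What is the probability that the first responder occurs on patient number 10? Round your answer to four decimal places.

0.0011

Geometric (trials to first success), p = 0.49.
P(Y = 10) = (1−p)^9 · p = 0.0023342 · 0.49 = 0.001144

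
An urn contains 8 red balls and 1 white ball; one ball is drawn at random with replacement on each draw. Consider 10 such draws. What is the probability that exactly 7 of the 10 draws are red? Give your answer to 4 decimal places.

X ~ Binomial(n=10, p=0.888889).
P(X=7) = C(10,7) · p^7 · (1−p)^3
= 120 · 0.43846 · 0.0013717 = 0.072175

0.0722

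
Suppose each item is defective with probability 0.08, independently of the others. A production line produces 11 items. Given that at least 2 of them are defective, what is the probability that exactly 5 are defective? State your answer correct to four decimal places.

X ~ Binomial(11, 0.08). Want P(X=5 | X≥2) = P(X=5) / P(X≥2).
P(X=5) = C(11,5)·0.08^5·0.92^6 = 0.000918
P(X≥2) = 1 − 0.399637 − 0.382262 = 0.218101
Ratio = 0.000918 / 0.218101 = 0.004209

0.0042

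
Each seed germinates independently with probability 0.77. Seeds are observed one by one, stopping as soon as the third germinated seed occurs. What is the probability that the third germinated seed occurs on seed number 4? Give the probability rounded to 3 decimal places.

0.315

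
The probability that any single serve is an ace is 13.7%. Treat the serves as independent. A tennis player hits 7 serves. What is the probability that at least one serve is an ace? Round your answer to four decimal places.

P(at least one) = 1 − P(none) = 1 − (1 − 0.137)^7
= 1 − 0.356513 = 0.643487

0.6435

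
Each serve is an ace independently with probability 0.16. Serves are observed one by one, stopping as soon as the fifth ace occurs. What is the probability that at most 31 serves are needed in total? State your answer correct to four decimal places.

0.5674

Finishing within 31 serves ⇔ at least 5 successes in the first 31. With X ~ Binomial(31, 0.16), P(Y ≤ 31) = 1 − P(X ≤ 4).
  k=0: C(31,0)·0.16^0·0.84^31 = 0.004494
  k=1: C(31,1)·0.16^1·0.84^30 = 0.026538
  k=2: C(31,2)·0.16^2·0.84^29 = 0.075821
  k=3: C(31,3)·0.16^3·0.84^28 = 0.139608
  k=4: C(31,4)·0.16^4·0.84^27 = 0.186144
1 − 0.432605 = 0.567395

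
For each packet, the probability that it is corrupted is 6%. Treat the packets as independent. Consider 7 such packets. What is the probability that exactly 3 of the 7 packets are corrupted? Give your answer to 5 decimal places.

0.00590

X ~ Binomial(n=7, p=0.06).
P(X=3) = C(7,3) · p^3 · (1−p)^4
= 35 · 0.000216 · 0.78075 = 0.0059025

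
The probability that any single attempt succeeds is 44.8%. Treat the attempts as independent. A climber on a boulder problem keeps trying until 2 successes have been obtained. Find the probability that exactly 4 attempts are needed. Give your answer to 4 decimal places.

Y = trial on which the second success occurs; negative binomial, r=2, p=0.448.
P(Y=4) = C(3,1) · p^2 · (1−p)^2
= 3 · 0.2007 · 0.3047 = 0.183466

0.1835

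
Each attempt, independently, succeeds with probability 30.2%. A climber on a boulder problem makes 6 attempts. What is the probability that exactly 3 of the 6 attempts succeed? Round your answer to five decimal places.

X ~ Binomial(n=6, p=0.302).
P(X=3) = C(6,3) · p^3 · (1−p)^3
= 20 · 0.027544 · 0.34007 = 0.1873342

0.18733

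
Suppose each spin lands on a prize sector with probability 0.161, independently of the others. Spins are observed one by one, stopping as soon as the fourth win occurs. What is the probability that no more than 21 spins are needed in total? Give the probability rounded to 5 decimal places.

Finishing within 21 spins ⇔ at least 4 successes in the first 21. With X ~ Binomial(21, 0.161), P(Y ≤ 21) = 1 − P(X ≤ 3).
  k=0: C(21,0)·0.161^0·0.839^21 = 0.0250612
  k=1: C(21,1)·0.161^1·0.839^20 = 0.1009914
  k=2: C(21,2)·0.161^2·0.839^19 = 0.1937976
  k=3: C(21,3)·0.161^3·0.839^18 = 0.2355291
1 − 0.5553792 = 0.4446208

0.44462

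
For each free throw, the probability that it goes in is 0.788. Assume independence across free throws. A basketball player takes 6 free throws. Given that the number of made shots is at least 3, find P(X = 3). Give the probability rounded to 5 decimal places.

0.09524

X ~ Binomial(6, 0.788). Want P(X=3 | X≥3) = P(X=3) / P(X≥3).
P(X=3) = C(6,3)·0.788^3·0.212^3 = 0.0932430
P(X≥3) = 1 − 0.0000908 − 0.0020247 − 0.0188143 = 0.9790703
Ratio = 0.0932430 / 0.9790703 = 0.0952363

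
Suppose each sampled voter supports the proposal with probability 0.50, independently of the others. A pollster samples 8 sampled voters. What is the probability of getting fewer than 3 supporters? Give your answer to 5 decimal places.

0.14453

X ~ Binomial(8, 0.50); P(X ≤ 2) = Σ C(8,k) p^k (1−p)^(8−k) over k:
  k=0: C(8,0)·0.50^0·0.50^8 = 0.0039062
  k=1: C(8,1)·0.50^1·0.50^7 = 0.0312500
  k=2: C(8,2)·0.50^2·0.50^6 = 0.1093750
Total = 0.1445312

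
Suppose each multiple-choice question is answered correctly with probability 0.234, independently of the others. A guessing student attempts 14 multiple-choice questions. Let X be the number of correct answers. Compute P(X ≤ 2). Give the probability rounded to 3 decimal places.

0.330

X ~ Binomial(14, 0.234); P(X ≤ 2) = Σ C(14,k) p^k (1−p)^(14−k) over k:
  k=0: C(14,0)·0.234^0·0.766^14 = 0.02394
  k=1: C(14,1)·0.234^1·0.766^13 = 0.10240
  k=2: C(14,2)·0.234^2·0.766^12 = 0.20334
Total = 0.32969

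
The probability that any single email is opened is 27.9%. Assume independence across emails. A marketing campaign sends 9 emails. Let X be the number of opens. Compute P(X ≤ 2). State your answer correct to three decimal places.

0.520

X ~ Binomial(9, 0.279); P(X ≤ 2) = Σ C(9,k) p^k (1−p)^(9−k) over k:
  k=0: C(9,0)·0.279^0·0.721^9 = 0.05265
  k=1: C(9,1)·0.279^1·0.721^8 = 0.18337
  k=2: C(9,2)·0.279^2·0.721^7 = 0.28383
Total = 0.51985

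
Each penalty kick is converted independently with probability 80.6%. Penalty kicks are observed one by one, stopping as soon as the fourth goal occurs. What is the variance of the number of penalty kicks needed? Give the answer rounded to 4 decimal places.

1.1945

Y = total penalty kicks until the fourth success; negative binomial with r=4, p=0.806.
Var(Y) = r(1−p)/p² = 4·0.194 / 0.806² = 1.194515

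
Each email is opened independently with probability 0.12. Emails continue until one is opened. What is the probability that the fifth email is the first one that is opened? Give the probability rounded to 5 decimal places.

Geometric (trials to first success), p = 0.12.
P(Y = 5) = (1−p)^4 · p = 0.5997 · 0.12 = 0.0719634

0.07196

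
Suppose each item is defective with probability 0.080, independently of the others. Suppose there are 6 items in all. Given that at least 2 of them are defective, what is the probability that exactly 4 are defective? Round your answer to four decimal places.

X ~ Binomial(6, 0.08). Want P(X=4 | X≥2) = P(X=4) / P(X≥2).
P(X=4) = C(6,4)·0.08^4·0.92^2 = 0.000520
P(X≥2) = 1 − 0.606355 − 0.316359 = 0.077286
Ratio = 0.000520 / 0.077286 = 0.006729

0.0067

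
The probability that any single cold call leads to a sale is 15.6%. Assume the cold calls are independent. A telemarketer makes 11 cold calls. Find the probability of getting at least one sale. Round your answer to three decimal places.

0.845

P(at least one) = 1 − P(none) = 1 − (1 − 0.156)^11
= 1 − 0.15480 = 0.84520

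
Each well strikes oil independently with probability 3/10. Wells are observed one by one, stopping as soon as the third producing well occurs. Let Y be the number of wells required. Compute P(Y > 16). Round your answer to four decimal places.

Needing more than 16 wells ⇔ fewer than 3 successes in the first 16. With X ~ Binomial(16, 0.30), P(Y > 16) = P(X ≤ 2).
  k=0: C(16,0)·0.30^0·0.70^16 = 0.003323
  k=1: C(16,1)·0.30^1·0.70^15 = 0.022788
  k=2: C(16,2)·0.30^2·0.70^14 = 0.073248
P(X ≤ 2) = 0.099360

0.0994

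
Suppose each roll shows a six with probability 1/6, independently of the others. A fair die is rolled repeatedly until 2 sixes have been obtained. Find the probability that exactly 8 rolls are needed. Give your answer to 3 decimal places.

Y = trial on which the second success occurs; negative binomial, r=2, p=0.166667.
P(Y=8) = C(7,1) · p^2 · (1−p)^6
= 7 · 0.027778 · 0.3349 = 0.06512

0.065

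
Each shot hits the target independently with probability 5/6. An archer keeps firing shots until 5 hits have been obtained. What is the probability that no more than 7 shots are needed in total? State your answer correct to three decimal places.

0.904

Finishing within 7 shots ⇔ at least 5 successes in the first 7. With X ~ Binomial(7, 0.833333), P(Y ≤ 7) = 1 − P(X ≤ 4).
  k=0: C(7,0)·0.833333^0·0.166667^7 = 0.00000
  k=1: C(7,1)·0.833333^1·0.166667^6 = 0.00013
  k=2: C(7,2)·0.833333^2·0.166667^5 = 0.00188
  k=3: C(7,3)·0.833333^3·0.166667^4 = 0.01563
  k=4: C(7,4)·0.833333^4·0.166667^3 = 0.07814
1 − 0.09578 = 0.90422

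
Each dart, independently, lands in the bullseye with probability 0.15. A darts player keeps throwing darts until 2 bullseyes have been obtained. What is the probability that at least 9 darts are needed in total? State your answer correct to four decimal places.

0.6572

Needing more than 8 darts ⇔ fewer than 2 successes in the first 8. With X ~ Binomial(8, 0.15), P(Y > 8) = P(X ≤ 1).
  k=0: C(8,0)·0.15^0·0.85^8 = 0.272491
  k=1: C(8,1)·0.15^1·0.85^7 = 0.384693
P(X ≤ 1) = 0.657183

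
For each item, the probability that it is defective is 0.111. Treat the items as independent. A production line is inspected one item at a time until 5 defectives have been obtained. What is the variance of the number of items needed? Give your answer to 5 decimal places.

360.76617

Y = total items until the fifth success; negative binomial with r=5, p=0.111.
Var(Y) = r(1−p)/p² = 5·0.889 / 0.111² = 360.7661716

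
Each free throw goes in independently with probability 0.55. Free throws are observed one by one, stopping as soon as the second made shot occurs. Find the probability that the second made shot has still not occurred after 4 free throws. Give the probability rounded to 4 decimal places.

Needing more than 4 free throws ⇔ fewer than 2 successes in the first 4. With X ~ Binomial(4, 0.55), P(Y > 4) = P(X ≤ 1).
  k=0: C(4,0)·0.55^0·0.45^4 = 0.041006
  k=1: C(4,1)·0.55^1·0.45^3 = 0.200475
P(X ≤ 1) = 0.241481

0.2415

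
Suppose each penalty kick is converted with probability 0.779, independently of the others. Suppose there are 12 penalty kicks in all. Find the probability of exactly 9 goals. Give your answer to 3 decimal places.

0.251

X ~ Binomial(n=12, p=0.779).
P(X=9) = C(12,9) · p^9 · (1−p)^3
= 220 · 0.10564 · 0.010794 = 0.25086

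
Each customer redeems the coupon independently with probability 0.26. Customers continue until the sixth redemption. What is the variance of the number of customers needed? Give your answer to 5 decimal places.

Y = total customers until the sixth success; negative binomial with r=6, p=0.26.
Var(Y) = r(1−p)/p² = 6·0.74 / 0.26² = 65.6804734

65.68047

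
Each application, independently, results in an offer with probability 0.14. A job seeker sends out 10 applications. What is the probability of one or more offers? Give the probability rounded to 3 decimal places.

0.779

P(at least one) = 1 − P(none) = 1 − (1 − 0.14)^10
= 1 − 0.22130 = 0.77870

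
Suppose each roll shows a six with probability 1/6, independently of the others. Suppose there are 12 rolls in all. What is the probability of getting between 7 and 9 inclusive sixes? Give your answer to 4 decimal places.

0.0013

X ~ Binomial(12, 0.166667); P(7 ≤ X ≤ 9) = Σ C(12,k) p^k (1−p)^(12−k) over k:
  k=7: C(12,7)·0.166667^7·0.833333^5 = 0.001137
  k=8: C(12,8)·0.166667^8·0.833333^4 = 0.000142
  k=9: C(12,9)·0.166667^9·0.833333^3 = 0.000013
Total = 0.001292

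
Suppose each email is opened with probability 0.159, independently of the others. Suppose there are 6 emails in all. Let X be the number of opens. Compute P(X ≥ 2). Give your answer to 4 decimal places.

X ~ Binomial(6, 0.159); P(X ≥ 2) = Σ C(6,k) p^k (1−p)^(6−k) over k:
  k=2: C(6,2)·0.159^2·0.841^4 = 0.189701
  k=3: C(6,3)·0.159^3·0.841^3 = 0.047820
  k=4: C(6,4)·0.159^4·0.841^2 = 0.006781
  k=5: C(6,5)·0.159^5·0.841^1 = 0.000513
  k=6: C(6,6)·0.159^6·0.841^0 = 0.000016
Total = 0.244831

0.2448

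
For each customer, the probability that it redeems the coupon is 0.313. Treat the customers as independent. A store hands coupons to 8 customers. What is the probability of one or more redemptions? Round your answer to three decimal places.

0.950

P(at least one) = 1 − P(none) = 1 − (1 − 0.313)^8
= 1 − 0.04962 = 0.95038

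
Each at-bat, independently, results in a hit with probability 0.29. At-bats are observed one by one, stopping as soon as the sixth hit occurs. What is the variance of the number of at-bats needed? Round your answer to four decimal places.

Y = total at-bats until the sixth success; negative binomial with r=6, p=0.29.
Var(Y) = r(1−p)/p² = 6·0.71 / 0.29² = 50.653983

50.6540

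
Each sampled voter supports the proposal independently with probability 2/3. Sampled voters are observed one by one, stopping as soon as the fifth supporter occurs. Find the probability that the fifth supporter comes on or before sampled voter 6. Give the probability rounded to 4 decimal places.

Finishing within 6 sampled voters ⇔ at least 5 successes in the first 6. With X ~ Binomial(6, 0.666667), P(Y ≤ 6) = 1 − P(X ≤ 4).
  k=0: C(6,0)·0.666667^0·0.333333^6 = 0.001372
  k=1: C(6,1)·0.666667^1·0.333333^5 = 0.016461
  k=2: C(6,2)·0.666667^2·0.333333^4 = 0.082305
  k=3: C(6,3)·0.666667^3·0.333333^3 = 0.219479
  k=4: C(6,4)·0.666667^4·0.333333^2 = 0.329218
1 − 0.648834 = 0.351166

0.3512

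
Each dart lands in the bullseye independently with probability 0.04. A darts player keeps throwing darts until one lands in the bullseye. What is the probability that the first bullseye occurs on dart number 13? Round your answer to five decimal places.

Geometric (trials to first success), p = 0.04.
P(Y = 13) = (1−p)^12 · p = 0.61271 · 0.04 = 0.0245084

0.02451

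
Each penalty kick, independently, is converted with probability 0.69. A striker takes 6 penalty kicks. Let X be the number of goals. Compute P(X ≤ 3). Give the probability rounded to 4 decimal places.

X ~ Binomial(6, 0.69); P(X ≤ 3) = Σ C(6,k) p^k (1−p)^(6−k) over k:
  k=0: C(6,0)·0.69^0·0.31^6 = 0.000888
  k=1: C(6,1)·0.69^1·0.31^5 = 0.011852
  k=2: C(6,2)·0.69^2·0.31^4 = 0.065953
  k=3: C(6,3)·0.69^3·0.31^3 = 0.195732
Total = 0.274425

0.2744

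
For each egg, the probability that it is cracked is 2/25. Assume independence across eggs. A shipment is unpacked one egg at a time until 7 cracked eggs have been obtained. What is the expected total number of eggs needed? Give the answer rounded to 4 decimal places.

Y = total eggs until the seventh success; negative binomial with r=7, p=0.08.
E[Y] = r / p = 7 / 0.08 = 87.500000

87.5000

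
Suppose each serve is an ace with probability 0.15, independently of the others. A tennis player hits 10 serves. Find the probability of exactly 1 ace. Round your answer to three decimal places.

X ~ Binomial(n=10, p=0.15).
P(X=1) = C(10,1) · p^1 · (1−p)^9
= 10 · 0.15 · 0.23162 = 0.34743

0.347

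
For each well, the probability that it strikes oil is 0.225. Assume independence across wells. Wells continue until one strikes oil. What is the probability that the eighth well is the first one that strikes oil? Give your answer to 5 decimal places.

0.03778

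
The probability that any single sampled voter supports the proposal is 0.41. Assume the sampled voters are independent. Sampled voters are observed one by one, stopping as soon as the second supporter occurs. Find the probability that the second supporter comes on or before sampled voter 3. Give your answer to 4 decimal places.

Finishing within 3 sampled voters ⇔ at least 2 successes in the first 3. With X ~ Binomial(3, 0.41), P(Y ≤ 3) = 1 − P(X ≤ 1).
  k=0: C(3,0)·0.41^0·0.59^3 = 0.205379
  k=1: C(3,1)·0.41^1·0.59^2 = 0.428163
1 − 0.633542 = 0.366458

0.3665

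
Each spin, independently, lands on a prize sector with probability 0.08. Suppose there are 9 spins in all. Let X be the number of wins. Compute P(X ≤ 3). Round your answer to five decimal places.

0.99628

X ~ Binomial(9, 0.08); P(X ≤ 3) = Σ C(9,k) p^k (1−p)^(9−k) over k:
  k=0: C(9,0)·0.08^0·0.92^9 = 0.4721614
  k=1: C(9,1)·0.08^1·0.92^8 = 0.3695176
  k=2: C(9,2)·0.08^2·0.92^7 = 0.1285279
  k=3: C(9,3)·0.08^3·0.92^6 = 0.0260781
Total = 0.9962849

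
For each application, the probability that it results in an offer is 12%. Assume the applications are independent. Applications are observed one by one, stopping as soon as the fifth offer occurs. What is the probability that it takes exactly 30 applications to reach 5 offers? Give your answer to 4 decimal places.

0.0242

Y = trial on which the fifth success occurs; negative binomial, r=5, p=0.12.
P(Y=30) = C(29,4) · p^5 · (1−p)^25
= 23751 · 2.4883e-05 · 0.040932 = 0.024191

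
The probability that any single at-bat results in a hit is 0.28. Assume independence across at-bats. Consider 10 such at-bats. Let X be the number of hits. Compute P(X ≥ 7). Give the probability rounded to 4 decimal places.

X ~ Binomial(10, 0.28); P(X ≥ 7) = Σ C(10,k) p^k (1−p)^(10−k) over k:
  k=7: C(10,7)·0.28^7·0.72^3 = 0.006043
  k=8: C(10,8)·0.28^8·0.72^2 = 0.000881
  k=9: C(10,9)·0.28^9·0.72^1 = 0.000076
  k=10: C(10,10)·0.28^10·0.72^0 = 0.000003
Total = 0.007004

0.0070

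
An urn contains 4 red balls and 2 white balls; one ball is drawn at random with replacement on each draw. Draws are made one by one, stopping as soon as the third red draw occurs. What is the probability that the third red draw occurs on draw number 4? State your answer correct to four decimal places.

Y = trial on which the third success occurs; negative binomial, r=3, p=0.666667.
P(Y=4) = C(3,2) · p^3 · (1−p)^1
= 3 · 0.2963 · 0.33333 = 0.296296

0.2963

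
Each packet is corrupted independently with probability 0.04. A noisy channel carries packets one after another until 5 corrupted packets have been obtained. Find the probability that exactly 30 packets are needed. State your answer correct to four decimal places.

Y = trial on which the fifth success occurs; negative binomial, r=5, p=0.04.
P(Y=30) = C(29,4) · p^5 · (1−p)^25
= 23751 · 1.024e-07 · 0.3604 = 0.000877

0.0009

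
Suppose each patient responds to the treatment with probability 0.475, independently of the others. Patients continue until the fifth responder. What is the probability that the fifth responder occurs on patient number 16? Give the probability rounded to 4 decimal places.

Y = trial on which the fifth success occurs; negative binomial, r=5, p=0.475.
P(Y=16) = C(15,4) · p^5 · (1−p)^11
= 1365 · 0.024181 · 0.00083513 = 0.027565

0.0276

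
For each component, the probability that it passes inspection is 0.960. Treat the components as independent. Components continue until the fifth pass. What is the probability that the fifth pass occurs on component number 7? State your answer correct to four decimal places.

0.0196

Y = trial on which the fifth success occurs; negative binomial, r=5, p=0.96.
P(Y=7) = C(6,4) · p^5 · (1−p)^2
= 15 · 0.81537 · 0.0016 = 0.019569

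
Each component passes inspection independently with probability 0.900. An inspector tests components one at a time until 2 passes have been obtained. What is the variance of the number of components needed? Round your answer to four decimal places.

0.2469

Y = total components until the second success; negative binomial with r=2, p=0.90.
Var(Y) = r(1−p)/p² = 2·0.10 / 0.90² = 0.246914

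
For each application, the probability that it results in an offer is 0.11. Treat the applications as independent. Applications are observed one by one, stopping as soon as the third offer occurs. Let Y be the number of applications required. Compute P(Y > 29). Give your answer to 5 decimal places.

0.36744

Needing more than 29 applications ⇔ fewer than 3 successes in the first 29. With X ~ Binomial(29, 0.11), P(Y > 29) = P(X ≤ 2).
  k=0: C(29,0)·0.11^0·0.89^29 = 0.0340651
  k=1: C(29,1)·0.11^1·0.89^28 = 0.1220987
  k=2: C(29,2)·0.11^2·0.89^27 = 0.2112718
P(X ≤ 2) = 0.3674356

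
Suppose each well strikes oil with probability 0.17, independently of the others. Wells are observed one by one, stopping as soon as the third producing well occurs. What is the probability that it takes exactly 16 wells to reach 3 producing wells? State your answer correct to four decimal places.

0.0458

Y = trial on which the third success occurs; negative binomial, r=3, p=0.17.
P(Y=16) = C(15,2) · p^3 · (1−p)^13
= 105 · 0.004913 · 0.088719 = 0.045767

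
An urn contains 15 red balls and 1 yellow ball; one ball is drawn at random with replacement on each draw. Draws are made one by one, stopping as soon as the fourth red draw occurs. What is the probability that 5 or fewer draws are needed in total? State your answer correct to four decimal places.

0.9656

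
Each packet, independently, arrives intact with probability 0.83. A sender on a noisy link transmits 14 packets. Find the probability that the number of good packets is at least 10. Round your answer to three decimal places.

0.926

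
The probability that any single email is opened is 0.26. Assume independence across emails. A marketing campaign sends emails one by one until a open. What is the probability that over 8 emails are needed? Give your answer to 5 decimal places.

0.08992

Y = number of emails to the first success; geometric, p = 0.26.
P(Y > 8) = P(first 8 all fail) = (1−p)^8 = 0.0899195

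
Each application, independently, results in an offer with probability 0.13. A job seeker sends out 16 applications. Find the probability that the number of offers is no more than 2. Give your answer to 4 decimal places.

X ~ Binomial(16, 0.13); P(X ≤ 2) = Σ C(16,k) p^k (1−p)^(16−k) over k:
  k=0: C(16,0)·0.13^0·0.87^16 = 0.107723
  k=1: C(16,1)·0.13^1·0.87^15 = 0.257544
  k=2: C(16,2)·0.13^2·0.87^14 = 0.288627
Total = 0.653895

0.6539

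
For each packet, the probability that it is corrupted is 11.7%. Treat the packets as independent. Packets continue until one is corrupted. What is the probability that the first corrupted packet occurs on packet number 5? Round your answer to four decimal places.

Geometric (trials to first success), p = 0.117.
P(Y = 5) = (1−p)^4 · p = 0.60791 · 0.117 = 0.071126

0.0711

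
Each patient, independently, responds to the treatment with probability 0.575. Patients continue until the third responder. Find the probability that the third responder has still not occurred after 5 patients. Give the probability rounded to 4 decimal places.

Needing more than 5 patients ⇔ fewer than 3 successes in the first 5. With X ~ Binomial(5, 0.575), P(Y > 5) = P(X ≤ 2).
  k=0: C(5,0)·0.575^0·0.425^5 = 0.013866
  k=1: C(5,1)·0.575^1·0.425^4 = 0.093798
  k=2: C(5,2)·0.575^2·0.425^3 = 0.253806
P(X ≤ 2) = 0.361470

0.3615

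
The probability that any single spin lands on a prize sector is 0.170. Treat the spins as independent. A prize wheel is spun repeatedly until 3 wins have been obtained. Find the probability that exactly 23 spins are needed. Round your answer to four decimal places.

0.0273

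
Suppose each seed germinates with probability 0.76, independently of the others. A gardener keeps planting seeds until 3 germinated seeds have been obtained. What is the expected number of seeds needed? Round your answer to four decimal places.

Y = total seeds until the third success; negative binomial with r=3, p=0.76.
E[Y] = r / p = 3 / 0.76 = 3.947368

3.9474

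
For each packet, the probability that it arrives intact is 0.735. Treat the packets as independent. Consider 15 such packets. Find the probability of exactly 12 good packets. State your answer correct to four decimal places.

0.2105

X ~ Binomial(n=15, p=0.735).
P(X=12) = C(15,12) · p^12 · (1−p)^3
= 455 · 0.024857 · 0.01861 = 0.210473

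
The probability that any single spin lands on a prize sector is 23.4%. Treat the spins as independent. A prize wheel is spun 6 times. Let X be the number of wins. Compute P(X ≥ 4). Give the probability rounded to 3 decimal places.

0.030

X ~ Binomial(6, 0.234); P(X ≥ 4) = Σ C(6,k) p^k (1−p)^(6−k) over k:
  k=4: C(6,4)·0.234^4·0.766^2 = 0.02639
  k=5: C(6,5)·0.234^5·0.766^1 = 0.00322
  k=6: C(6,6)·0.234^6·0.766^0 = 0.00016
Total = 0.02978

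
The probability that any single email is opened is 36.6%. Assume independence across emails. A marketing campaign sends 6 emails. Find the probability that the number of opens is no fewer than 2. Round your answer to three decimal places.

0.710

X ~ Binomial(6, 0.366); P(X ≥ 2) = Σ C(6,k) p^k (1−p)^(6−k) over k:
  k=2: C(6,2)·0.366^2·0.634^4 = 0.32465
  k=3: C(6,3)·0.366^3·0.634^3 = 0.24989
  k=4: C(6,4)·0.366^4·0.634^2 = 0.10819
  k=5: C(6,5)·0.366^5·0.634^1 = 0.02498
  k=6: C(6,6)·0.366^6·0.634^0 = 0.00240
Total = 0.71011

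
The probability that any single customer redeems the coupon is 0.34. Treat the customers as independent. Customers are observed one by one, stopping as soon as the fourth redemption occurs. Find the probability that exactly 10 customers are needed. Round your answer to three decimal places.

Y = trial on which the fourth success occurs; negative binomial, r=4, p=0.34.
P(Y=10) = C(9,3) · p^4 · (1−p)^6
= 84 · 0.013363 · 0.082654 = 0.09278

0.093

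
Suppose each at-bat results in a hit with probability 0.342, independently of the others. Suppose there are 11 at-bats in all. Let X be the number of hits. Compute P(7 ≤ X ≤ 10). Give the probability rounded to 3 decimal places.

X ~ Binomial(11, 0.342); P(7 ≤ X ≤ 10) = Σ C(11,k) p^k (1−p)^(11−k) over k:
  k=7: C(11,7)·0.342^7·0.658^4 = 0.03385
  k=8: C(11,8)·0.342^8·0.658^3 = 0.00880
  k=9: C(11,9)·0.342^9·0.658^2 = 0.00152
  k=10: C(11,10)·0.342^10·0.658^1 = 0.00016
Total = 0.04433

0.044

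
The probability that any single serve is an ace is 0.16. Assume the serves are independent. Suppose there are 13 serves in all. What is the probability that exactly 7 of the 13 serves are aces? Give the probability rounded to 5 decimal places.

0.00162

X ~ Binomial(n=13, p=0.16).
P(X=7) = C(13,7) · p^7 · (1−p)^6
= 1716 · 2.6844e-06 · 0.3513 = 0.0016182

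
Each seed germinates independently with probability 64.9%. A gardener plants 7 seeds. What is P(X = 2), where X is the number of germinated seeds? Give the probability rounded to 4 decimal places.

X ~ Binomial(n=7, p=0.649).
P(X=2) = C(7,2) · p^2 · (1−p)^5
= 21 · 0.4212 · 0.0053276 = 0.047124

0.0471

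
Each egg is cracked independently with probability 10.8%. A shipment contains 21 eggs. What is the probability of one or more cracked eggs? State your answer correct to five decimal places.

0.90929

P(at least one) = 1 − P(none) = 1 − (1 − 0.108)^21
= 1 − 0.0907114 = 0.9092886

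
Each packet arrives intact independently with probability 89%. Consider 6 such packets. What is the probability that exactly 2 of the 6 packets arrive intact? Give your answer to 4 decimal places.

0.0017

X ~ Binomial(n=6, p=0.89).
P(X=2) = C(6,2) · p^2 · (1−p)^4
= 15 · 0.7921 · 0.00014641 = 0.001740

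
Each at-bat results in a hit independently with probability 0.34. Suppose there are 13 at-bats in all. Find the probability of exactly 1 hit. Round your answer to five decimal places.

X ~ Binomial(n=13, p=0.34).
P(X=1) = C(13,1) · p^1 · (1−p)^12
= 13 · 0.34 · 0.0068317 = 0.0301960

0.03020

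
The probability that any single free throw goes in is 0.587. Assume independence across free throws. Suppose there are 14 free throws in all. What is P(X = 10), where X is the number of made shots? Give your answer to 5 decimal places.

0.14145

X ~ Binomial(n=14, p=0.587).
P(X=10) = C(14,10) · p^10 · (1−p)^4
= 1001 · 0.0048571 · 0.029094 = 0.1414540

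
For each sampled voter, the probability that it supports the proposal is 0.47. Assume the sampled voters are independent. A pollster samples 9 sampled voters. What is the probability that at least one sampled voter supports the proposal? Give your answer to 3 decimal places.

P(at least one) = 1 − P(none) = 1 − (1 − 0.47)^9
= 1 − 0.00330 = 0.99670

0.997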